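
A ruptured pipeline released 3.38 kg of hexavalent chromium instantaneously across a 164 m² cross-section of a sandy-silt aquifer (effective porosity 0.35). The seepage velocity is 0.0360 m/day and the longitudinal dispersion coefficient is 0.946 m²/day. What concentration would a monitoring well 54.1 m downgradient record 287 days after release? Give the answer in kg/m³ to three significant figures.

0.000173 kg/m³

For an instantaneous plane source, C(x,t) = M/(n_e·A·√(4πDt)) · exp(−(x−vt)²/(4Dt)), with n_e·A the pore (flow) area.
Plume center vt = 0.0360 × 287 = 10.332 m, so the well at 54.1 m is 43.768 m downgradient of the peak.
√(4πDt) = 58.41 m, giving peak height M/(n_e·A·√(4πDt)) = 3.38/(0.35 × 164 × 58.41) = 0.001008 kg/m³.
(x−vt)²/(4Dt) = (43.768)²/(4 × 0.946 × 287) = 1.764; exp(−1.764) = 0.1714.
C = 0.001008 × 0.1714 = 0.000173 kg/m³.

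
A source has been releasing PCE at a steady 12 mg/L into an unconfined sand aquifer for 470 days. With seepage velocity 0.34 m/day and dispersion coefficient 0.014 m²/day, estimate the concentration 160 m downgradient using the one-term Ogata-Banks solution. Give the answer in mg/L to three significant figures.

5.74 mg/L

For a continuous step input, C/C₀ ≈ ½·erfc((x−vt)/(2√(Dt))).
vt = 0.34 × 470 = 159.8 m and 2√(Dt) = 2√(0.014 × 470) = 5.130 m.
Argument (x−vt)/(2√(Dt)) = (160 − 159.8)/5.130 = 0.03899; ½·erfc(0.03899) = 0.4780.
C = 12 × 0.4780 = 5.74 mg/L.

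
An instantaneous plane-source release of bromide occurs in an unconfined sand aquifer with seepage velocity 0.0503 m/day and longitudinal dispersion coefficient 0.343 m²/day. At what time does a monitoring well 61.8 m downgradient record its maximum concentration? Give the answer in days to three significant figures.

1100 days

For the 1D instantaneous-source solution, setting ∂C/∂t = 0 at fixed x gives v²t² + 2Dt − x² = 0, so t = (√(D² + v²x²) − D)/v².
√(D² + v²x²) = √(0.343² + 0.0503² × 61.8²) = 3.127; v² = 0.00253009.
t = (3.127 − 0.343)/0.00253009 = 1100 days (vs. the pure-advection estimate x/v = 1230 d).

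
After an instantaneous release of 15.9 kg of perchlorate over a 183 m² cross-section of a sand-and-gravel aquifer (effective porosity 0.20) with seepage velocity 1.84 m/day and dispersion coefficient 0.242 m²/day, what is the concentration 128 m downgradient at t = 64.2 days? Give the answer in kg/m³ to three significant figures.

For an instantaneous plane source, C(x,t) = M/(n_e·A·√(4πDt)) · exp(−(x−vt)²/(4Dt)), with n_e·A the pore (flow) area.
Plume center vt = 1.84 × 64.2 = 118.128 m, so the well at 128 m is 9.872 m downgradient of the peak.
√(4πDt) = 13.97 m, giving peak height M/(n_e·A·√(4πDt)) = 15.9/(0.20 × 183 × 13.97) = 0.03110 kg/m³.
(x−vt)²/(4Dt) = (9.872)²/(4 × 0.242 × 64.2) = 1.568; exp(−1.568) = 0.2085.
C = 0.03110 × 0.2085 = 0.00648 kg/m³.

0.00648 kg/m³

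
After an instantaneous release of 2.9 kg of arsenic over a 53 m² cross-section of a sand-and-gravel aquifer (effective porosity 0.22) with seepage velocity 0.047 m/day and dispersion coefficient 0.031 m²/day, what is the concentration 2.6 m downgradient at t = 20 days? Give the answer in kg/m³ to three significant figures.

0.0293 kg/m³

For an instantaneous plane source, C(x,t) = M/(n_e·A·√(4πDt)) · exp(−(x−vt)²/(4Dt)), with n_e·A the pore (flow) area.
Plume center vt = 0.047 × 20 = 0.94 m, so the well at 2.6 m is 1.66 m downgradient of the peak.
√(4πDt) = 2.791 m, giving peak height M/(n_e·A·√(4πDt)) = 2.9/(0.22 × 53 × 2.791) = 0.08911 kg/m³.
(x−vt)²/(4Dt) = (1.66)²/(4 × 0.031 × 20) = 1.111; exp(−1.111) = 0.3292.
C = 0.08911 × 0.3292 = 0.0293 kg/m³.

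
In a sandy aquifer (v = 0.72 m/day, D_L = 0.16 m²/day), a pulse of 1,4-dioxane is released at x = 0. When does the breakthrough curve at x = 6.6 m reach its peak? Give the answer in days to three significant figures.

8.86 days

For the 1D instantaneous-source solution, setting ∂C/∂t = 0 at fixed x gives v²t² + 2Dt − x² = 0, so t = (√(D² + v²x²) − D)/v².
√(D² + v²x²) = √(0.16² + 0.72² × 6.6²) = 4.755; v² = 0.5184.
t = (4.755 − 0.16)/0.5184 = 8.86 days (vs. the pure-advection estimate x/v = 9.17 d).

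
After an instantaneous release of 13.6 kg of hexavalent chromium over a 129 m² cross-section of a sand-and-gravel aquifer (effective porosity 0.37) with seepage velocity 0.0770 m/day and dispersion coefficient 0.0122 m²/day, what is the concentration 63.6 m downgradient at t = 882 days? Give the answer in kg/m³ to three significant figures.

For an instantaneous plane source, C(x,t) = M/(n_e·A·√(4πDt)) · exp(−(x−vt)²/(4Dt)), with n_e·A the pore (flow) area.
Plume center vt = 0.0770 × 882 = 67.914 m, so the well at 63.6 m is 4.314 m upgradient of the peak.
√(4πDt) = 11.63 m, giving peak height M/(n_e·A·√(4πDt)) = 13.6/(0.37 × 129 × 11.63) = 0.02450 kg/m³.
(x−vt)²/(4Dt) = (-4.314)²/(4 × 0.0122 × 882) = 0.4324; exp(−0.4324) = 0.6489.
C = 0.02450 × 0.6489 = 0.0159 kg/m³.

0.0159 kg/m³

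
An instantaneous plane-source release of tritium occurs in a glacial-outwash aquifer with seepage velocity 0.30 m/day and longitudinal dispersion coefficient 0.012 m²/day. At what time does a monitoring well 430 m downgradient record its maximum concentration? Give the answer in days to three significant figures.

For the 1D instantaneous-source solution, setting ∂C/∂t = 0 at fixed x gives v²t² + 2Dt − x² = 0, so t = (√(D² + v²x²) − D)/v².
√(D² + v²x²) = √(0.012² + 0.30² × 430²) = 129.0; v² = 0.09.
t = (129.0 − 0.012)/0.09 = 1430 days (vs. the pure-advection estimate x/v = 1430 d).

1430 days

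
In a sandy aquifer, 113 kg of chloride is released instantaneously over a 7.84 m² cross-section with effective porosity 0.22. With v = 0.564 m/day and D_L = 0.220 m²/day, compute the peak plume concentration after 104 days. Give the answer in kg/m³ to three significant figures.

The peak of an instantaneous 1D plume sits at x = vt; there the Gaussian factor is 1 and C_max = M/(n_e·A·√(4πDt)), where n_e·A is the pore area the mass is dissolved in.
√(4πDt) = √(4π × 0.220 × 104) = 16.96 m, so C_max = 113/(0.22 × 7.84 × 16.96) = 3.86 kg/m³.

3.86 kg/m³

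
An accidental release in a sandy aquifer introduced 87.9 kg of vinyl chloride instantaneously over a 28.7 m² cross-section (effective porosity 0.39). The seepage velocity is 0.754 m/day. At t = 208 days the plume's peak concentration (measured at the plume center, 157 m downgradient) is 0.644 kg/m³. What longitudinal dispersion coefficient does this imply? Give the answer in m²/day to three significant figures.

At the plume center C_max = M/(n_e·A·√(4πDt)), so D = M²/(4πt·(n_e·A·C_max)²).
n_e·A·C_max = 0.39 × 28.7 × 0.644 = 7.208 kg/m.
D = 87.9²/(4π × 208 × 7.208²) = 0.0569 m²/day.

0.0569 m²/day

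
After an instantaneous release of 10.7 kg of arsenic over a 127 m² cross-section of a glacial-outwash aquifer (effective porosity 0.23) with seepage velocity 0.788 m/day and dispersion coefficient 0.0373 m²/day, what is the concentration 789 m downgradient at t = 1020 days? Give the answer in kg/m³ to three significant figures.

For an instantaneous plane source, C(x,t) = M/(n_e·A·√(4πDt)) · exp(−(x−vt)²/(4Dt)), with n_e·A the pore (flow) area.
Plume center vt = 0.788 × 1020 = 803.76 m, so the well at 789 m is 14.76 m upgradient of the peak.
√(4πDt) = 21.87 m, giving peak height M/(n_e·A·√(4πDt)) = 10.7/(0.23 × 127 × 21.87) = 0.01675 kg/m³.
(x−vt)²/(4Dt) = (-14.76)²/(4 × 0.0373 × 1020) = 1.432; exp(−1.432) = 0.2388.
C = 0.01675 × 0.2388 = 0.00400 kg/m³.

0.00400 kg/m³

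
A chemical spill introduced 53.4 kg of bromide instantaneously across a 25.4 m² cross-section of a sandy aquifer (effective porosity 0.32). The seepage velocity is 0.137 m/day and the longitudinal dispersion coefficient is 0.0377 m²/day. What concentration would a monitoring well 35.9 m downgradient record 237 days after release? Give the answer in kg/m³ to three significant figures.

0.446 kg/m³

For an instantaneous plane source, C(x,t) = M/(n_e·A·√(4πDt)) · exp(−(x−vt)²/(4Dt)), with n_e·A the pore (flow) area.
Plume center vt = 0.137 × 237 = 32.469 m, so the well at 35.9 m is 3.431 m downgradient of the peak.
√(4πDt) = 10.60 m, giving peak height M/(n_e·A·√(4πDt)) = 53.4/(0.32 × 25.4 × 10.60) = 0.6198 kg/m³.
(x−vt)²/(4Dt) = (3.431)²/(4 × 0.0377 × 237) = 0.3294; exp(−0.3294) = 0.7194.
C = 0.6198 × 0.7194 = 0.446 kg/m³.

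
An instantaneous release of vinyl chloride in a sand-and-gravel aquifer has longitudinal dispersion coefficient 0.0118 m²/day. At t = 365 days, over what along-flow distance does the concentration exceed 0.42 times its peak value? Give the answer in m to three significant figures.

7.73 m

The plume is Gaussian with σ = √(2Dt) = √(2 × 0.0118 × 365) = 2.935 m.
C/C_peak = exp(−Δx²/(2σ²)) = 0.42 ⇒ Δx = σ·√(−2 ln 0.42) = 2.935 × 1.317 = 3.865 m.
Width = 2Δx = 7.73 m.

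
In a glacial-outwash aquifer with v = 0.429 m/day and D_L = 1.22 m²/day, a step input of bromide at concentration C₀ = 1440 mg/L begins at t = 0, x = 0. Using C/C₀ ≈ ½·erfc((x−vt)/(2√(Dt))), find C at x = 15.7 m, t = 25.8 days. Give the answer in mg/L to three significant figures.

403 mg/L

For a continuous step input, C/C₀ ≈ ½·erfc((x−vt)/(2√(Dt))).
vt = 0.429 × 25.8 = 11.0682 m and 2√(Dt) = 2√(1.22 × 25.8) = 11.22 m.
Argument (x−vt)/(2√(Dt)) = (15.7 − 11.0682)/11.22 = 0.4128; ½·erfc(0.4128) = 0.2797.
C = 1440 × 0.2797 = 403 mg/L.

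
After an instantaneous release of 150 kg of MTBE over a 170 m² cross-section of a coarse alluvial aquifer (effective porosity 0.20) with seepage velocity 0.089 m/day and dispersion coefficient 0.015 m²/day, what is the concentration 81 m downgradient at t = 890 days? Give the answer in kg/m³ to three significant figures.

0.321 kg/m³

For an instantaneous plane source, C(x,t) = M/(n_e·A·√(4πDt)) · exp(−(x−vt)²/(4Dt)), with n_e·A the pore (flow) area.
Plume center vt = 0.089 × 890 = 79.21 m, so the well at 81 m is 1.79 m downgradient of the peak.
√(4πDt) = 12.95 m, giving peak height M/(n_e·A·√(4πDt)) = 150/(0.20 × 170 × 12.95) = 0.3407 kg/m³.
(x−vt)²/(4Dt) = (1.79)²/(4 × 0.015 × 890) = 0.06000; exp(−0.06000) = 0.9418.
C = 0.3407 × 0.9418 = 0.321 kg/m³.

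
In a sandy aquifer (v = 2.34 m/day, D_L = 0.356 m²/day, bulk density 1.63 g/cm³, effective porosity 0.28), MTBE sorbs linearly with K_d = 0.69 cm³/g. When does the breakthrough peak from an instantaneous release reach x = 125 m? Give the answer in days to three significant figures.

Retardation factor R = 1 + ρ_b·K_d/n = 1 + 1.63 × 0.69/0.28 = 5.017.
Sorption retards both mechanisms: v_R = v/R = 0.4664 m/day, D_R = D/R = 0.07096 m²/day.
Peak time from v_R²t² + 2D_R t − x² = 0: t = (√(D_R² + v_R²x²) − D_R)/v_R².
√(D_R² + v_R²x²) = √(0.07096² + 0.4664² × 125²) = 58.30; v_R² = 0.2175.
t = (58.30 − 0.07096)/0.2175 = 268 days.

268 days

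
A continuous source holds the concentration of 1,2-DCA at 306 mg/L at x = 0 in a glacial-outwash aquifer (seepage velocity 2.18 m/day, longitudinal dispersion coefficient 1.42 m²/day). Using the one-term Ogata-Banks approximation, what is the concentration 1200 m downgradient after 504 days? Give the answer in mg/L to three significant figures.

For a continuous step input, C/C₀ ≈ ½·erfc((x−vt)/(2√(Dt))).
vt = 2.18 × 504 = 1098.72 m and 2√(Dt) = 2√(1.42 × 504) = 53.50 m.
Argument (x−vt)/(2√(Dt)) = (1200 − 1098.72)/53.50 = 1.893; ½·erfc(1.893) = 0.003713.
C = 306 × 0.003713 = 1.14 mg/L.

1.14 mg/L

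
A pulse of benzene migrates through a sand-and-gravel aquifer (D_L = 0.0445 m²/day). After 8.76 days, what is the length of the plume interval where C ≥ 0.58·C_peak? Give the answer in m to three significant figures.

1.84 m

The plume is Gaussian with σ = √(2Dt) = √(2 × 0.0445 × 8.76) = 0.8830 m.
C/C_peak = exp(−Δx²/(2σ²)) = 0.58 ⇒ Δx = σ·√(−2 ln 0.58) = 0.8830 × 1.044 = 0.9219 m.
Width = 2Δx = 1.84 m.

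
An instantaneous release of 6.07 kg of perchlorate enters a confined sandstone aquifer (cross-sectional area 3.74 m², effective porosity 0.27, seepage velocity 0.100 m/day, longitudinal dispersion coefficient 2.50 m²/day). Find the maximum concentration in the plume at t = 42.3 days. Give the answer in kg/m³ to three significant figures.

The peak of an instantaneous 1D plume sits at x = vt; there the Gaussian factor is 1 and C_max = M/(n_e·A·√(4πDt)), where n_e·A is the pore area the mass is dissolved in.
√(4πDt) = √(4π × 2.50 × 42.3) = 36.45 m, so C_max = 6.07/(0.27 × 3.74 × 36.45) = 0.165 kg/m³.

0.165 kg/m³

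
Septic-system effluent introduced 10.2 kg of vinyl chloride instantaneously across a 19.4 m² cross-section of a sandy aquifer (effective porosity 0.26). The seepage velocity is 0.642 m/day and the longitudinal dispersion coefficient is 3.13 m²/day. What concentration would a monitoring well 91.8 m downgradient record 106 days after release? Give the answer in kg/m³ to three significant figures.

For an instantaneous plane source, C(x,t) = M/(n_e·A·√(4πDt)) · exp(−(x−vt)²/(4Dt)), with n_e·A the pore (flow) area.
Plume center vt = 0.642 × 106 = 68.052 m, so the well at 91.8 m is 23.748 m downgradient of the peak.
√(4πDt) = 64.57 m, giving peak height M/(n_e·A·√(4πDt)) = 10.2/(0.26 × 19.4 × 64.57) = 0.03132 kg/m³.
(x−vt)²/(4Dt) = (23.748)²/(4 × 3.13 × 106) = 0.4250; exp(−0.4250) = 0.6538.
C = 0.03132 × 0.6538 = 0.0205 kg/m³.

0.0205 kg/m³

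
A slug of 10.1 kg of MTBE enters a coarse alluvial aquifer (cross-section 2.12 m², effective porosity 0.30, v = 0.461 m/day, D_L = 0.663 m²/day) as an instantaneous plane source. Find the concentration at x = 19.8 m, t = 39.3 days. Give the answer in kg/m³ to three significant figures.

0.854 kg/m³

For an instantaneous plane source, C(x,t) = M/(n_e·A·√(4πDt)) · exp(−(x−vt)²/(4Dt)), with n_e·A the pore (flow) area.
Plume center vt = 0.461 × 39.3 = 18.1173 m, so the well at 19.8 m is 1.6827 m downgradient of the peak.
√(4πDt) = 18.09 m, giving peak height M/(n_e·A·√(4πDt)) = 10.1/(0.30 × 2.12 × 18.09) = 0.8779 kg/m³.
(x−vt)²/(4Dt) = (1.6827)²/(4 × 0.663 × 39.3) = 0.02717; exp(−0.02717) = 0.9732.
C = 0.8779 × 0.9732 = 0.854 kg/m³.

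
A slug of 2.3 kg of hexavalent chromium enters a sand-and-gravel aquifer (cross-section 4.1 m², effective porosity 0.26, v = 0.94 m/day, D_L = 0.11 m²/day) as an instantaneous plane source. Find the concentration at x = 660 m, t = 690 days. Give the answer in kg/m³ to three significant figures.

For an instantaneous plane source, C(x,t) = M/(n_e·A·√(4πDt)) · exp(−(x−vt)²/(4Dt)), with n_e·A the pore (flow) area.
Plume center vt = 0.94 × 690 = 648.6 m, so the well at 660 m is 11.4 m downgradient of the peak.
√(4πDt) = 30.88 m, giving peak height M/(n_e·A·√(4πDt)) = 2.3/(0.26 × 4.1 × 30.88) = 0.06987 kg/m³.
(x−vt)²/(4Dt) = (11.4)²/(4 × 0.11 × 690) = 0.4281; exp(−0.4281) = 0.6517.
C = 0.06987 × 0.6517 = 0.0455 kg/m³.

0.0455 kg/m³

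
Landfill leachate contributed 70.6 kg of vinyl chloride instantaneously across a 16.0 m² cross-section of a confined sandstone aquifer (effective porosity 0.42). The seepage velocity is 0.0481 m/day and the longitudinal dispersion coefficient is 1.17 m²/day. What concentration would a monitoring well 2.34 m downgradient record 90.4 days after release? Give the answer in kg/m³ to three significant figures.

0.285 kg/m³

For an instantaneous plane source, C(x,t) = M/(n_e·A·√(4πDt)) · exp(−(x−vt)²/(4Dt)), with n_e·A the pore (flow) area.
Plume center vt = 0.0481 × 90.4 = 4.34824 m, so the well at 2.34 m is 2.00824 m upgradient of the peak.
√(4πDt) = 36.46 m, giving peak height M/(n_e·A·√(4πDt)) = 70.6/(0.42 × 16.0 × 36.46) = 0.2882 kg/m³.
(x−vt)²/(4Dt) = (-2.00824)²/(4 × 1.17 × 90.4) = 0.009533; exp(−0.009533) = 0.9905.
C = 0.2882 × 0.9905 = 0.285 kg/m³.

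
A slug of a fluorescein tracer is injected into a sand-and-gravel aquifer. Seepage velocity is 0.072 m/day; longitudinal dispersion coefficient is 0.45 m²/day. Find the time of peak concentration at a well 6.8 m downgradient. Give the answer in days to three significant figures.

41.5 days

For the 1D instantaneous-source solution, setting ∂C/∂t = 0 at fixed x gives v²t² + 2Dt − x² = 0, so t = (√(D² + v²x²) − D)/v².
√(D² + v²x²) = √(0.45² + 0.072² × 6.8²) = 0.6650; v² = 0.005184.
t = (0.6650 − 0.45)/0.005184 = 41.5 days (vs. the pure-advection estimate x/v = 94.4 d).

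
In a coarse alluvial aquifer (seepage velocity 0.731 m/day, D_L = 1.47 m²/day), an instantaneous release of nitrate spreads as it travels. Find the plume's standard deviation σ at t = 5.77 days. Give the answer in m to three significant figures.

4.12 m

Dispersive spreading gives a Gaussian with σ² = 2Dt; advection only shifts the center.
σ = √(2 × 1.47 × 5.77) = 4.12 m.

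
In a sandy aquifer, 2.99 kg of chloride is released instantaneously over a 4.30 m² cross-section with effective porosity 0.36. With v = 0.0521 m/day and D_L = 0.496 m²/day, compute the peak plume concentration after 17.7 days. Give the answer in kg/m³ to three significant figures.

The peak of an instantaneous 1D plume sits at x = vt; there the Gaussian factor is 1 and C_max = M/(n_e·A·√(4πDt)), where n_e·A is the pore area the mass is dissolved in.
√(4πDt) = √(4π × 0.496 × 17.7) = 10.50 m, so C_max = 2.99/(0.36 × 4.30 × 10.50) = 0.184 kg/m³.

0.184 kg/m³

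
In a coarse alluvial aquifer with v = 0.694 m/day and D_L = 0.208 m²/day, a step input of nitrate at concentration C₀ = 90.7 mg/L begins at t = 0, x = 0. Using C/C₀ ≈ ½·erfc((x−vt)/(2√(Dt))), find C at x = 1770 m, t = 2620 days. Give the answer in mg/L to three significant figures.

For a continuous step input, C/C₀ ≈ ½·erfc((x−vt)/(2√(Dt))).
vt = 0.694 × 2620 = 1818.28 m and 2√(Dt) = 2√(0.208 × 2620) = 46.69 m.
Argument (x−vt)/(2√(Dt)) = (1770 − 1818.28)/46.69 = -1.034; ½·erfc(-1.034) = 0.9282.
C = 90.7 × 0.9282 = 84.2 mg/L.

84.2 mg/L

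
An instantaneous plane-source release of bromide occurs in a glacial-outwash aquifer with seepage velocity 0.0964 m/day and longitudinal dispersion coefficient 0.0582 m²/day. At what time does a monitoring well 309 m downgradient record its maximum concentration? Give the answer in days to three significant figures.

For the 1D instantaneous-source solution, setting ∂C/∂t = 0 at fixed x gives v²t² + 2Dt − x² = 0, so t = (√(D² + v²x²) − D)/v².
√(D² + v²x²) = √(0.0582² + 0.0964² × 309²) = 29.79; v² = 0.00929296.
t = (29.79 − 0.0582)/0.00929296 = 3200 days (vs. the pure-advection estimate x/v = 3210 d).

3200 days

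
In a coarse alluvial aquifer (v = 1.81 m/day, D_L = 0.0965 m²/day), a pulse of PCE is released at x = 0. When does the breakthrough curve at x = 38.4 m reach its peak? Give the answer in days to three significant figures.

For the 1D instantaneous-source solution, setting ∂C/∂t = 0 at fixed x gives v²t² + 2Dt − x² = 0, so t = (√(D² + v²x²) − D)/v².
√(D² + v²x²) = √(0.0965² + 1.81² × 38.4²) = 69.50; v² = 3.2761.
t = (69.50 − 0.0965)/3.2761 = 21.2 days (vs. the pure-advection estimate x/v = 21.2 d).

21.2 days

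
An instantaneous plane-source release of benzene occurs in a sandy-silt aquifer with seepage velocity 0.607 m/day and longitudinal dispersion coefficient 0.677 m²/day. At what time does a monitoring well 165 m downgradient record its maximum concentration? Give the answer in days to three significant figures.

270 days

For the 1D instantaneous-source solution, setting ∂C/∂t = 0 at fixed x gives v²t² + 2Dt − x² = 0, so t = (√(D² + v²x²) − D)/v².
√(D² + v²x²) = √(0.677² + 0.607² × 165²) = 100.2; v² = 0.368449.
t = (100.2 − 0.677)/0.368449 = 270 days (vs. the pure-advection estimate x/v = 272 d).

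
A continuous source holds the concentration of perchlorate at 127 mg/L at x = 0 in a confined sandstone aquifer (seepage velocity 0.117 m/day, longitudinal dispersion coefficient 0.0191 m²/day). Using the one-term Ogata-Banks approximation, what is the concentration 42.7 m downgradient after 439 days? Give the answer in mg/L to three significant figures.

For a continuous step input, C/C₀ ≈ ½·erfc((x−vt)/(2√(Dt))).
vt = 0.117 × 439 = 51.363 m and 2√(Dt) = 2√(0.0191 × 439) = 5.791 m.
Argument (x−vt)/(2√(Dt)) = (42.7 − 51.363)/5.791 = -1.496; ½·erfc(-1.496) = 0.9828.
C = 127 × 0.9828 = 125 mg/L.

125 mg/L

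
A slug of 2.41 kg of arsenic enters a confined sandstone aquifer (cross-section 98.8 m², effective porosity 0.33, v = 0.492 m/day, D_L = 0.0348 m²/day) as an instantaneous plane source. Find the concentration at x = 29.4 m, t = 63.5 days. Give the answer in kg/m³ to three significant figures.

0.00956 kg/m³

For an instantaneous plane source, C(x,t) = M/(n_e·A·√(4πDt)) · exp(−(x−vt)²/(4Dt)), with n_e·A the pore (flow) area.
Plume center vt = 0.492 × 63.5 = 31.242 m, so the well at 29.4 m is 1.842 m upgradient of the peak.
√(4πDt) = 5.270 m, giving peak height M/(n_e·A·√(4πDt)) = 2.41/(0.33 × 98.8 × 5.270) = 0.01403 kg/m³.
(x−vt)²/(4Dt) = (-1.842)²/(4 × 0.0348 × 63.5) = 0.3839; exp(−0.3839) = 0.6812.
C = 0.01403 × 0.6812 = 0.00956 kg/m³.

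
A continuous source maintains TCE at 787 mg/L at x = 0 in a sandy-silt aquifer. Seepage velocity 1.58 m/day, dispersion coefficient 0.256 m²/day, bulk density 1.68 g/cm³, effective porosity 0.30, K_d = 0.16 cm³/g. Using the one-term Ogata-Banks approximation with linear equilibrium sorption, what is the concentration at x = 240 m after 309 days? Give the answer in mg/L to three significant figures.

Retardation factor R = 1 + ρ_b·K_d/n = 1 + 1.68 × 0.16/0.30 = 1.896.
Sorption retards both mechanisms: v_R = v/R = 0.8333 m/day, D_R = D/R = 0.1350 m²/day.
v_R·t = 0.8333 × 309 = 257.4897 m; 2√(D_R t) = 12.92 m; argument = (240 − 257.4897)/12.92 = -1.354.
C = C₀ × ½·erfc(-1.354) = 787 × 0.9722 = 765 mg/L.

765 mg/L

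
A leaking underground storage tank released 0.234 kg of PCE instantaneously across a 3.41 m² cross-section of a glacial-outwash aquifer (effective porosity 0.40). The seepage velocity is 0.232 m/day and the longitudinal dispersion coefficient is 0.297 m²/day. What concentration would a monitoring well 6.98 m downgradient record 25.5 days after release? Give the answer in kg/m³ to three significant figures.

0.0169 kg/m³

For an instantaneous plane source, C(x,t) = M/(n_e·A·√(4πDt)) · exp(−(x−vt)²/(4Dt)), with n_e·A the pore (flow) area.
Plume center vt = 0.232 × 25.5 = 5.916 m, so the well at 6.98 m is 1.064 m downgradient of the peak.
√(4πDt) = 9.756 m, giving peak height M/(n_e·A·√(4πDt)) = 0.234/(0.40 × 3.41 × 9.756) = 0.01758 kg/m³.
(x−vt)²/(4Dt) = (1.064)²/(4 × 0.297 × 25.5) = 0.03737; exp(−0.03737) = 0.9633.
C = 0.01758 × 0.9633 = 0.0169 kg/m³.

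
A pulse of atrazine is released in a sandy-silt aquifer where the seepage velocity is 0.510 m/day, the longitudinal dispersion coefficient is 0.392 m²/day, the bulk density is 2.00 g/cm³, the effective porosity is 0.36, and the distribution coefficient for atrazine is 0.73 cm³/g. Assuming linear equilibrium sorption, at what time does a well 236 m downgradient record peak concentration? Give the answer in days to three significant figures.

Retardation factor R = 1 + ρ_b·K_d/n = 1 + 2.00 × 0.73/0.36 = 5.056.
Sorption retards both mechanisms: v_R = v/R = 0.1009 m/day, D_R = D/R = 0.07753 m²/day.
Peak time from v_R²t² + 2D_R t − x² = 0: t = (√(D_R² + v_R²x²) − D_R)/v_R².
√(D_R² + v_R²x²) = √(0.07753² + 0.1009² × 236²) = 23.81; v_R² = 0.01018.
t = (23.81 − 0.07753)/0.01018 = 2330 days.

2330 days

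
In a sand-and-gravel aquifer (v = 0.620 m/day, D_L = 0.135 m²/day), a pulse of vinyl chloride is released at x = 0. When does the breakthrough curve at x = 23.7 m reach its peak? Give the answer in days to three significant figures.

For the 1D instantaneous-source solution, setting ∂C/∂t = 0 at fixed x gives v²t² + 2Dt − x² = 0, so t = (√(D² + v²x²) − D)/v².
√(D² + v²x²) = √(0.135² + 0.620² × 23.7²) = 14.69; v² = 0.3844.
t = (14.69 − 0.135)/0.3844 = 37.9 days (vs. the pure-advection estimate x/v = 38.2 d).

37.9 days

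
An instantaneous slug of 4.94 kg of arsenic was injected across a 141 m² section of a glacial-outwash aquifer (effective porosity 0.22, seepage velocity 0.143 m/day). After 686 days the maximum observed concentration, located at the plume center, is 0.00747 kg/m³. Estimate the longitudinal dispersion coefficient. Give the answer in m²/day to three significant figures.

At the plume center C_max = M/(n_e·A·√(4πDt)), so D = M²/(4πt·(n_e·A·C_max)²).
n_e·A·C_max = 0.22 × 141 × 0.00747 = 0.2317 kg/m.
D = 4.94²/(4π × 686 × 0.2317²) = 0.0527 m²/day.

0.0527 m²/day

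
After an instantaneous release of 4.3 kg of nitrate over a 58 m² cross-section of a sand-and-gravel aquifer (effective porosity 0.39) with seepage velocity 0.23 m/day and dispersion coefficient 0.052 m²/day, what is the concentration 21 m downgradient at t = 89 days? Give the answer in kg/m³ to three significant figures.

For an instantaneous plane source, C(x,t) = M/(n_e·A·√(4πDt)) · exp(−(x−vt)²/(4Dt)), with n_e·A the pore (flow) area.
Plume center vt = 0.23 × 89 = 20.47 m, so the well at 21 m is 0.53 m downgradient of the peak.
√(4πDt) = 7.626 m, giving peak height M/(n_e·A·√(4πDt)) = 4.3/(0.39 × 58 × 7.626) = 0.02493 kg/m³.
(x−vt)²/(4Dt) = (0.53)²/(4 × 0.052 × 89) = 0.01517; exp(−0.01517) = 0.9849.
C = 0.02493 × 0.9849 = 0.0246 kg/m³.

0.0246 kg/m³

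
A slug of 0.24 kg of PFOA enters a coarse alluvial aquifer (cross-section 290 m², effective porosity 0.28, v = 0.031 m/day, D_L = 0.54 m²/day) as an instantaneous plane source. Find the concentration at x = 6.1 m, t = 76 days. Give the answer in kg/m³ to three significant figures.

For an instantaneous plane source, C(x,t) = M/(n_e·A·√(4πDt)) · exp(−(x−vt)²/(4Dt)), with n_e·A the pore (flow) area.
Plume center vt = 0.031 × 76 = 2.356 m, so the well at 6.1 m is 3.744 m downgradient of the peak.
√(4πDt) = 22.71 m, giving peak height M/(n_e·A·√(4πDt)) = 0.24/(0.28 × 290 × 22.71) = 0.0001301 kg/m³.
(x−vt)²/(4Dt) = (3.744)²/(4 × 0.54 × 76) = 0.08539; exp(−0.08539) = 0.9182.
C = 0.0001301 × 0.9182 = 0.000119 kg/m³.

0.000119 kg/m³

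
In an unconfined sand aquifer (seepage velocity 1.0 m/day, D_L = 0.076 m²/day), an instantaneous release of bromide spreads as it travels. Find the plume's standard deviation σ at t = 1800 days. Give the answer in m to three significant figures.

Dispersive spreading gives a Gaussian with σ² = 2Dt; advection only shifts the center.
σ = √(2 × 0.076 × 1800) = 16.5 m.

16.5 m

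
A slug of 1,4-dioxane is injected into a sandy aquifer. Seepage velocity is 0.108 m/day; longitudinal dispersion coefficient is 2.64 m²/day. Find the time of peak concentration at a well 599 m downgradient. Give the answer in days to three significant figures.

5320 days

For the 1D instantaneous-source solution, setting ∂C/∂t = 0 at fixed x gives v²t² + 2Dt − x² = 0, so t = (√(D² + v²x²) − D)/v².
√(D² + v²x²) = √(2.64² + 0.108² × 599²) = 64.75; v² = 0.011664.
t = (64.75 − 2.64)/0.011664 = 5320 days (vs. the pure-advection estimate x/v = 5550 d).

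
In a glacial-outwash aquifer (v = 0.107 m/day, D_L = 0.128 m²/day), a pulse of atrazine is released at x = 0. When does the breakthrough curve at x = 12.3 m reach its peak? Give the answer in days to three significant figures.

104 days

For the 1D instantaneous-source solution, setting ∂C/∂t = 0 at fixed x gives v²t² + 2Dt − x² = 0, so t = (√(D² + v²x²) − D)/v².
√(D² + v²x²) = √(0.128² + 0.107² × 12.3²) = 1.322; v² = 0.011449.
t = (1.322 − 0.128)/0.011449 = 104 days (vs. the pure-advection estimate x/v = 115 d).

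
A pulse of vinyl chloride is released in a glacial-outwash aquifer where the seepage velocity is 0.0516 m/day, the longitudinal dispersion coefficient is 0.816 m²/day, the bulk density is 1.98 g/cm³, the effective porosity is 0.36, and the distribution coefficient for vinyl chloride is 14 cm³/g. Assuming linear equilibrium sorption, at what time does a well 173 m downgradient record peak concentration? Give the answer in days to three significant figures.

Retardation factor R = 1 + ρ_b·K_d/n = 1 + 1.98 × 14/0.36 = 78.00.
Sorption retards both mechanisms: v_R = v/R = 0.0006615 m/day, D_R = D/R = 0.01046 m²/day.
Peak time from v_R²t² + 2D_R t − x² = 0: t = (√(D_R² + v_R²x²) − D_R)/v_R².
√(D_R² + v_R²x²) = √(0.01046² + 0.0006615² × 173²) = 0.1149; v_R² = 4.376e-07.
t = (0.1149 − 0.01046)/4.376e-07 = 239000 days.

239000 days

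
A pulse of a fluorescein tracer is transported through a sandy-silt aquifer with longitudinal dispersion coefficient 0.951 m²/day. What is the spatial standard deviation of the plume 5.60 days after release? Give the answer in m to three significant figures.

3.26 m

Dispersive spreading gives a Gaussian with σ² = 2Dt; advection only shifts the center.
σ = √(2 × 0.951 × 5.60) = 3.26 m.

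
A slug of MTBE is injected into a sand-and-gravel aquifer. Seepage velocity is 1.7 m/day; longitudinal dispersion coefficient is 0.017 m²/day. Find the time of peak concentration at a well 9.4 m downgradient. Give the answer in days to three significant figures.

5.52 days

For the 1D instantaneous-source solution, setting ∂C/∂t = 0 at fixed x gives v²t² + 2Dt − x² = 0, so t = (√(D² + v²x²) − D)/v².
√(D² + v²x²) = √(0.017² + 1.7² × 9.4²) = 15.98; v² = 2.89.
t = (15.98 − 0.017)/2.89 = 5.52 days (vs. the pure-advection estimate x/v = 5.53 d).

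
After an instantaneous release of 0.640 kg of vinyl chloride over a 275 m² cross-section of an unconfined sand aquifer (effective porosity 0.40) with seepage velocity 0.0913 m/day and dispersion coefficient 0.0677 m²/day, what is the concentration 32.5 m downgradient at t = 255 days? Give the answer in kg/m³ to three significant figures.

For an instantaneous plane source, C(x,t) = M/(n_e·A·√(4πDt)) · exp(−(x−vt)²/(4Dt)), with n_e·A the pore (flow) area.
Plume center vt = 0.0913 × 255 = 23.2815 m, so the well at 32.5 m is 9.2185 m downgradient of the peak.
√(4πDt) = 14.73 m, giving peak height M/(n_e·A·√(4πDt)) = 0.640/(0.40 × 275 × 14.73) = 0.0003950 kg/m³.
(x−vt)²/(4Dt) = (9.2185)²/(4 × 0.0677 × 255) = 1.231; exp(−1.231) = 0.2920.
C = 0.0003950 × 0.2920 = 0.000115 kg/m³.

0.000115 kg/m³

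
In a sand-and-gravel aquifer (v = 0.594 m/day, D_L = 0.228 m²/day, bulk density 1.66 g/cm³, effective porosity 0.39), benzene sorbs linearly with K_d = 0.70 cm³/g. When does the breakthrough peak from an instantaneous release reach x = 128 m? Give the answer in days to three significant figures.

Retardation factor R = 1 + ρ_b·K_d/n = 1 + 1.66 × 0.70/0.39 = 3.979.
Sorption retards both mechanisms: v_R = v/R = 0.1493 m/day, D_R = D/R = 0.05730 m²/day.
Peak time from v_R²t² + 2D_R t − x² = 0: t = (√(D_R² + v_R²x²) − D_R)/v_R².
√(D_R² + v_R²x²) = √(0.05730² + 0.1493² × 128²) = 19.11; v_R² = 0.02229.
t = (19.11 − 0.05730)/0.02229 = 855 days.

855 days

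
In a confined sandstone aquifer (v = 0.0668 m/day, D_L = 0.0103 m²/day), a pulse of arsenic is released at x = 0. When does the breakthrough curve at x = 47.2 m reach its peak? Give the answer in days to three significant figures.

704 days

For the 1D instantaneous-source solution, setting ∂C/∂t = 0 at fixed x gives v²t² + 2Dt − x² = 0, so t = (√(D² + v²x²) − D)/v².
√(D² + v²x²) = √(0.0103² + 0.0668² × 47.2²) = 3.153; v² = 0.00446224.
t = (3.153 − 0.0103)/0.00446224 = 704 days (vs. the pure-advection estimate x/v = 707 d).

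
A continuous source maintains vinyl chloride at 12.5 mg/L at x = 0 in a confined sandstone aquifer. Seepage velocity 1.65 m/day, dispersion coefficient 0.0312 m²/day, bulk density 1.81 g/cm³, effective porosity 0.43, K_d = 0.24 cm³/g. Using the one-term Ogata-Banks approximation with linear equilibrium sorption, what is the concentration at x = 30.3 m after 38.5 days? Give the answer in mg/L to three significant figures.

Retardation factor R = 1 + ρ_b·K_d/n = 1 + 1.81 × 0.24/0.43 = 2.010.
Sorption retards both mechanisms: v_R = v/R = 0.8209 m/day, D_R = D/R = 0.01552 m²/day.
v_R·t = 0.8209 × 38.5 = 31.60465 m; 2√(D_R t) = 1.546 m; argument = (30.3 − 31.60465)/1.546 = -0.8439.
C = C₀ × ½·erfc(-0.8439) = 12.5 × 0.8837 = 11.0 mg/L.

11.0 mg/L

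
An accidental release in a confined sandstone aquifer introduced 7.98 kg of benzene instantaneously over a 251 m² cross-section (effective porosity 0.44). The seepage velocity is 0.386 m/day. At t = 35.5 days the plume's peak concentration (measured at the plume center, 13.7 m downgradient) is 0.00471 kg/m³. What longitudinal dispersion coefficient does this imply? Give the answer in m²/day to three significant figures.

0.528 m²/day

At the plume center C_max = M/(n_e·A·√(4πDt)), so D = M²/(4πt·(n_e·A·C_max)²).
n_e·A·C_max = 0.44 × 251 × 0.00471 = 0.5202 kg/m.
D = 7.98²/(4π × 35.5 × 0.5202²) = 0.528 m²/day.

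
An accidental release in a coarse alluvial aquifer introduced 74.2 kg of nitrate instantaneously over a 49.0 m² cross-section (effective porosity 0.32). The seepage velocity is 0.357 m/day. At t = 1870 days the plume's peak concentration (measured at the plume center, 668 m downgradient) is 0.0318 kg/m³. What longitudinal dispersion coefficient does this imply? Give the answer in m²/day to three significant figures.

0.942 m²/day

At the plume center C_max = M/(n_e·A·√(4πDt)), so D = M²/(4πt·(n_e·A·C_max)²).
n_e·A·C_max = 0.32 × 49.0 × 0.0318 = 0.4986 kg/m.
D = 74.2²/(4π × 1870 × 0.4986²) = 0.942 m²/day.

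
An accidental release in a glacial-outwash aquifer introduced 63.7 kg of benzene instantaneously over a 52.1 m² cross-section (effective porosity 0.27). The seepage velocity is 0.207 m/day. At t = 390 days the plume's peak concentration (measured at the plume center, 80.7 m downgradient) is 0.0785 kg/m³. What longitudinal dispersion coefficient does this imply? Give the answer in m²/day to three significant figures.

At the plume center C_max = M/(n_e·A·√(4πDt)), so D = M²/(4πt·(n_e·A·C_max)²).
n_e·A·C_max = 0.27 × 52.1 × 0.0785 = 1.104 kg/m.
D = 63.7²/(4π × 390 × 1.104²) = 0.679 m²/day.

0.679 m²/day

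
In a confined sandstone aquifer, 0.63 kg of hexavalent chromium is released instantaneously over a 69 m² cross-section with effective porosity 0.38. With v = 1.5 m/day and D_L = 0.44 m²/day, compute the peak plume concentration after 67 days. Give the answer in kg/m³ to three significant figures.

0.00125 kg/m³

The peak of an instantaneous 1D plume sits at x = vt; there the Gaussian factor is 1 and C_max = M/(n_e·A·√(4πDt)), where n_e·A is the pore area the mass is dissolved in.
√(4πDt) = √(4π × 0.44 × 67) = 19.25 m, so C_max = 0.63/(0.38 × 69 × 19.25) = 0.00125 kg/m³.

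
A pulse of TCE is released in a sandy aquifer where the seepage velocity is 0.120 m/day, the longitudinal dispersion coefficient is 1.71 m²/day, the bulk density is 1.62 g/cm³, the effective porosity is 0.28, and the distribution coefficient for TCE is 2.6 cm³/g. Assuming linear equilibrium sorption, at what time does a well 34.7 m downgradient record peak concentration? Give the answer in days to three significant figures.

Retardation factor R = 1 + ρ_b·K_d/n = 1 + 1.62 × 2.6/0.28 = 16.04.
Sorption retards both mechanisms: v_R = v/R = 0.007481 m/day, D_R = D/R = 0.1066 m²/day.
Peak time from v_R²t² + 2D_R t − x² = 0: t = (√(D_R² + v_R²x²) − D_R)/v_R².
√(D_R² + v_R²x²) = √(0.1066² + 0.007481² × 34.7²) = 0.2806; v_R² = 5.597e-05.
t = (0.2806 − 0.1066)/5.597e-05 = 3110 days.

3110 days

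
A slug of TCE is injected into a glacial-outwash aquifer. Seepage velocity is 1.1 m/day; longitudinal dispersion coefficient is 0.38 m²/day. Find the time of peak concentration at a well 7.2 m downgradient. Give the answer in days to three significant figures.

6.24 days

For the 1D instantaneous-source solution, setting ∂C/∂t = 0 at fixed x gives v²t² + 2Dt − x² = 0, so t = (√(D² + v²x²) − D)/v².
√(D² + v²x²) = √(0.38² + 1.1² × 7.2²) = 7.929; v² = 1.21.
t = (7.929 − 0.38)/1.21 = 6.24 days (vs. the pure-advection estimate x/v = 6.55 d).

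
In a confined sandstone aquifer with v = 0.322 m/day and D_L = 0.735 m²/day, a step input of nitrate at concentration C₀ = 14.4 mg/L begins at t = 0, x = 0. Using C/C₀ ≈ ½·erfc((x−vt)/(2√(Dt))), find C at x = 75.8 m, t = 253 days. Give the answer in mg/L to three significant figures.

8.86 mg/L

For a continuous step input, C/C₀ ≈ ½·erfc((x−vt)/(2√(Dt))).
vt = 0.322 × 253 = 81.466 m and 2√(Dt) = 2√(0.735 × 253) = 27.27 m.
Argument (x−vt)/(2√(Dt)) = (75.8 − 81.466)/27.27 = -0.2078; ½·erfc(-0.2078) = 0.6156.
C = 14.4 × 0.6156 = 8.86 mg/L.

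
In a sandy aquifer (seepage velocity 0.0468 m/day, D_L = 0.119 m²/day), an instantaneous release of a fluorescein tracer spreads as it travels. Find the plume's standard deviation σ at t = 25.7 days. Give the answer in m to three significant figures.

Dispersive spreading gives a Gaussian with σ² = 2Dt; advection only shifts the center.
σ = √(2 × 0.119 × 25.7) = 2.47 m.

2.47 m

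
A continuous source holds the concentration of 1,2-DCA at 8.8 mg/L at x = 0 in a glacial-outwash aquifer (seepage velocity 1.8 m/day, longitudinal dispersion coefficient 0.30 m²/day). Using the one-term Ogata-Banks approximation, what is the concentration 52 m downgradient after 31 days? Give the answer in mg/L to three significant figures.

7.14 mg/L

For a continuous step input, C/C₀ ≈ ½·erfc((x−vt)/(2√(Dt))).
vt = 1.8 × 31 = 55.8 m and 2√(Dt) = 2√(0.30 × 31) = 6.099 m.
Argument (x−vt)/(2√(Dt)) = (52 − 55.8)/6.099 = -0.6231; ½·erfc(-0.6231) = 0.8109.
C = 8.8 × 0.8109 = 7.14 mg/L.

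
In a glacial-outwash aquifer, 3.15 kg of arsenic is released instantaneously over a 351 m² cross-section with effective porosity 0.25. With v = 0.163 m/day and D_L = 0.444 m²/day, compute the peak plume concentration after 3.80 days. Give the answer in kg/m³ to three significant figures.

The peak of an instantaneous 1D plume sits at x = vt; there the Gaussian factor is 1 and C_max = M/(n_e·A·√(4πDt)), where n_e·A is the pore area the mass is dissolved in.
√(4πDt) = √(4π × 0.444 × 3.80) = 4.605 m, so C_max = 3.15/(0.25 × 351 × 4.605) = 0.00780 kg/m³.

0.00780 kg/m³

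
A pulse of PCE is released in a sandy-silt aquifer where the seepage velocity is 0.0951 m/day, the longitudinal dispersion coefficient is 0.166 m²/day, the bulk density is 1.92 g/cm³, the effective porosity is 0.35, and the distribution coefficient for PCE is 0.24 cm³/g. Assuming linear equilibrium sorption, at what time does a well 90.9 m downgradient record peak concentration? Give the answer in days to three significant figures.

2170 days

Retardation factor R = 1 + ρ_b·K_d/n = 1 + 1.92 × 0.24/0.35 = 2.317.
Sorption retards both mechanisms: v_R = v/R = 0.04104 m/day, D_R = D/R = 0.07164 m²/day.
Peak time from v_R²t² + 2D_R t − x² = 0: t = (√(D_R² + v_R²x²) − D_R)/v_R².
√(D_R² + v_R²x²) = √(0.07164² + 0.04104² × 90.9²) = 3.731; v_R² = 0.001684.
t = (3.731 − 0.07164)/0.001684 = 2170 days.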